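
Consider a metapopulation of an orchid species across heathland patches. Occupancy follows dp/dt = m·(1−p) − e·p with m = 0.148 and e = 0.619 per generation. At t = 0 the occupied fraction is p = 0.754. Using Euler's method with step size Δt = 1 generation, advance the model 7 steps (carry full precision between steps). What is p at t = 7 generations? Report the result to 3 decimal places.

Update rule: p ← p + [m·(1−p) − e·p]·Δt with Δt = 1.
  1  |  dp/dt·Δt = -0.430318  |  p_1 = 0.323682
  2  |  dp/dt·Δt = -0.100264  |  p_2 = 0.223418
  3  |  dp/dt·Δt = -0.023362  |  p_3 = 0.200056
  4  |  dp/dt·Δt = -0.005443  |  p_4 = 0.194613
  5  |  dp/dt·Δt = -0.001268  |  p_5 = 0.193345
  6  |  dp/dt·Δt = -0.000296  |  p_6 = 0.193049
  7  |  dp/dt·Δt = -0.000069  |  p_7 = 0.192980

0.193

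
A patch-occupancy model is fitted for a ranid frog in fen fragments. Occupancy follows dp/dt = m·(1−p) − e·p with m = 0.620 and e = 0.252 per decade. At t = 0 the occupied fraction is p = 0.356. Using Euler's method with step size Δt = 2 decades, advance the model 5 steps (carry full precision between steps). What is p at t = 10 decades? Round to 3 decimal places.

0.792

Update rule: p ← p + [m·(1−p) − e·p]·Δt with Δt = 2.
p: 0.35600 → 0.97514  (Δp = +0.61914)
p: 0.97514 → 0.51450  (Δp = -0.46064)
p: 0.51450 → 0.85721  (Δp = +0.34271)
p: 0.85721 → 0.60223  (Δp = -0.25498)
p: 0.60223 → 0.79194  (Δp = +0.18970)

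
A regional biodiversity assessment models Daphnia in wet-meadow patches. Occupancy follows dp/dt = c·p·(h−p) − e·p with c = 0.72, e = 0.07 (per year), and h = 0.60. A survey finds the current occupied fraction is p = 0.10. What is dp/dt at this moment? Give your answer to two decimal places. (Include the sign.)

Colonization term: c·p·(h−p) = 0.72×0.10×0.5000 = 0.03600.
Extinction term: e·p = 0.00700.
dp/dt = 0.03600 − 0.00700 = 0.02900.

0.03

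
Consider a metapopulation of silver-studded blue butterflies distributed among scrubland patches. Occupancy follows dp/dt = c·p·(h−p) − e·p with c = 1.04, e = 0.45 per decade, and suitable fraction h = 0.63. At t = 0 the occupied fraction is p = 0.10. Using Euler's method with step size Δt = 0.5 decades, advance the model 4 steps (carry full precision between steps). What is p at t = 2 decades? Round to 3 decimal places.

0.120

Update rule: p ← p + [c·p·(h−p) − e·p]·Δt with Δt = 0.5.
step 1: Δp = +0.00506, p = 0.10506
step 2: Δp = +0.00504, p = 0.11010
step 3: Δp = +0.00499, p = 0.11509
step 4: Δp = +0.00492, p = 0.12001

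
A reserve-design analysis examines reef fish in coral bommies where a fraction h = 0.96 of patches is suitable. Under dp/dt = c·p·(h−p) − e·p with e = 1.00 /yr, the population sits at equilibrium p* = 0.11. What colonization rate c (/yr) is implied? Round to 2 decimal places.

At equilibrium c(h−p*) = e, so c = e/(h−p*).
c = 1.00/(0.96 − 0.11) = 1.00/0.8500 = 1.1765.

1.18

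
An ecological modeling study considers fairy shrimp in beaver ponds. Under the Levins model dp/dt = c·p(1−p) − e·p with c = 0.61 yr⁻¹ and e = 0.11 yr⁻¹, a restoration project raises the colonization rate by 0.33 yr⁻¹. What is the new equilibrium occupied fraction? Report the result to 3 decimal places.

Before: p* = 1 − 0.11/0.61 = 0.8197.
After the change, c = 0.94, e = 0.11, so p* = 1 − 0.11/0.94 = 0.8830.

0.883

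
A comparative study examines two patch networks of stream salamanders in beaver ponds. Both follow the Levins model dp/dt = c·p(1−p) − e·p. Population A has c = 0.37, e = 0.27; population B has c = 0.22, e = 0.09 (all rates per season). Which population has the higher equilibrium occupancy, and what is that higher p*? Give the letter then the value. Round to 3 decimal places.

A: p*_A = 1 − 0.27/0.37 = 0.2703.
B: p*_B = 1 − 0.09/0.22 = 0.5909.
B is higher at 0.5909.

B, 0.591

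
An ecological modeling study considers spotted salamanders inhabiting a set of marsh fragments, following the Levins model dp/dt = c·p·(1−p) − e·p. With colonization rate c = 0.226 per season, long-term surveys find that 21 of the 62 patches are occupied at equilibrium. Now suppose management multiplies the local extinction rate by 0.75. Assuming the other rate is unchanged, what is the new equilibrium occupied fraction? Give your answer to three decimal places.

Observed p* = 21/62 = 0.33871.
Balance c(1−p*) = e gives e = 0.226×(1 − 0.33871) = 0.14945.
New p* = 1 − e/c = 1 − 0.11209/0.22600 = 0.50403.

0.504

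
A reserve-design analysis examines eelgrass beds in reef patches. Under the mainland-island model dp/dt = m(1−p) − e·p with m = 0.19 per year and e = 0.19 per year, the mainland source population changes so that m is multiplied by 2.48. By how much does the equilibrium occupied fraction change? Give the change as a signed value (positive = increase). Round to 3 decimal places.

Before: p* = 0.19/(0.19+0.19) = 0.5000.
After: m = 0.4712, e = 0.19; p* = 0.4712/0.6612 = 0.7126.
Δp* = 0.7126 − 0.5000 = +0.2126.

0.213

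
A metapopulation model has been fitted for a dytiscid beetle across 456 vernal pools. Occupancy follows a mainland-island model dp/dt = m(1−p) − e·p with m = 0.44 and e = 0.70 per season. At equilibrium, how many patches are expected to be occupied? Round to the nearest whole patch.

176

p* = m/(m+e) = 0.44/1.1400 = 0.3860.
Expected occupied patches = N × p* = 456 × 0.3860 = 176.00 ≈ 176.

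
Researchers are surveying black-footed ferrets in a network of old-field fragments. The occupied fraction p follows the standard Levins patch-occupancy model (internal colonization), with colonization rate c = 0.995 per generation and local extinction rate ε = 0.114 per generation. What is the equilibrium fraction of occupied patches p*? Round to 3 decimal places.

0.885

At equilibrium, colonization balances extinction: c·p*·(1−p*) = ε·p*.
So p* = 1 − ε/c = 1 − 0.114/0.995 = 1 − 0.1146 = 0.8854.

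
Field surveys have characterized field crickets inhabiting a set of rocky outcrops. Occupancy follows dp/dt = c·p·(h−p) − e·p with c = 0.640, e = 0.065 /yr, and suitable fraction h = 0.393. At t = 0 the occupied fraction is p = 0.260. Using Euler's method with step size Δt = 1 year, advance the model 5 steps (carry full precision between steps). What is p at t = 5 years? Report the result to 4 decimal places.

Update rule: p ← p + [c·p·(h−p) − e·p]·Δt with Δt = 1.
t = 1: p = 0.26000 + (+0.00523) = 0.26523
t = 2: p = 0.26523 + (+0.00445) = 0.26968
t = 3: p = 0.26968 + (+0.00376) = 0.27343
t = 4: p = 0.27343 + (+0.00315) = 0.27659
t = 5: p = 0.27659 + (+0.00263) = 0.27921

0.2792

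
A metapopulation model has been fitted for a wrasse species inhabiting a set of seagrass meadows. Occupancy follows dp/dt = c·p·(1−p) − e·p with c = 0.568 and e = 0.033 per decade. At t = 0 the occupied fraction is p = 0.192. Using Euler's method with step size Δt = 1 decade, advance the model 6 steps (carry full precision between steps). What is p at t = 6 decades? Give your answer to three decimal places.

0.823

Update rule: p ← p + [c·p·(1−p) − e·p]·Δt with Δt = 1.
p: 0.19200 → 0.27378  (Δp = +0.08178)
p: 0.27378 → 0.37768  (Δp = +0.10390)
p: 0.37768 → 0.49872  (Δp = +0.12104)
p: 0.49872 → 0.62426  (Δp = +0.12554)
p: 0.62426 → 0.73689  (Δp = +0.11263)
p: 0.73689 → 0.82270  (Δp = +0.08581)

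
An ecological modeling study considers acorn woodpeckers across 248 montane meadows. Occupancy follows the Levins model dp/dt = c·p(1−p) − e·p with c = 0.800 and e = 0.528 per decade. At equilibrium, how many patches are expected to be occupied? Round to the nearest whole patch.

p* = 1 − e/c = 1 − 0.528/0.800 = 0.3400.
Expected occupied patches = N × p* = 248 × 0.3400 = 84.32 ≈ 84.

84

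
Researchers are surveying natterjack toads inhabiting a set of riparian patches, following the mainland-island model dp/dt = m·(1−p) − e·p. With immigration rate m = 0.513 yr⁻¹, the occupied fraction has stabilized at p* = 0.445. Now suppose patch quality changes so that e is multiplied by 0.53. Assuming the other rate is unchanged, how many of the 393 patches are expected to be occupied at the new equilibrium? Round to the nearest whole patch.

237

Balance m(1−p*) = e·p* gives e = m(1−p*)/p* = 0.513×0.55500/0.44500 = 0.63981.
New p* = m/(m+e) = 0.51300/(0.51300+0.33910) = 0.60204.
Expected occupied = 393 × 0.60204 = 236.60 ≈ 237.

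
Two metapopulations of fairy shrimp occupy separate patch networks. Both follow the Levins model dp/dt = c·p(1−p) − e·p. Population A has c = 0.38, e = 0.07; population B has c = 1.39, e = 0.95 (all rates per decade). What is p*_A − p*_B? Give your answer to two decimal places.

A: p*_A = 1 − 0.07/0.38 = 0.8158.
B: p*_B = 1 − 0.95/1.39 = 0.3165.
p*_A − p*_B = 0.8158 − 0.3165 = 0.4992.

0.50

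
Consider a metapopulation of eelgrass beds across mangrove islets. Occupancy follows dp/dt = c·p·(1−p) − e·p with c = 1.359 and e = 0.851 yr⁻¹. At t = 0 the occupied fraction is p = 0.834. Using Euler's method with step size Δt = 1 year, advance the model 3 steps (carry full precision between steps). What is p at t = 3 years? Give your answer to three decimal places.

Update rule: p ← p + [c·p·(1−p) − e·p]·Δt with Δt = 1.
p: 0.83400 → 0.31241  (Δp = -0.52159)
p: 0.31241 → 0.33848  (Δp = +0.02607)
p: 0.33848 → 0.35473  (Δp = +0.01625)

0.355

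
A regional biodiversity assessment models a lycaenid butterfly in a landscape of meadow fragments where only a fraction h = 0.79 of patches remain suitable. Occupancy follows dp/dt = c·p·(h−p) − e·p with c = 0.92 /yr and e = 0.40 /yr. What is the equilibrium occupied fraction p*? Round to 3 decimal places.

Setting dp/dt = 0 and dividing by p* gives c·(h−p*) = e.
So p* = h − e/c = 0.79 − 0.40/0.92 = 0.79 − 0.4348 = 0.3552.

0.355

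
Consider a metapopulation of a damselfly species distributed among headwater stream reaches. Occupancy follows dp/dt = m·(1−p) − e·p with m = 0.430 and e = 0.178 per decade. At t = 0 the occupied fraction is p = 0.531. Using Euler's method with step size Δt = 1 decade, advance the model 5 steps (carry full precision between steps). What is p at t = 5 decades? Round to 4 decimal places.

Update rule: p ← p + [m·(1−p) − e·p]·Δt with Δt = 1.
p: 0.53100 → 0.63815  (Δp = +0.10715)
p: 0.63815 → 0.68016  (Δp = +0.04200)
p: 0.68016 → 0.69662  (Δp = +0.01647)
p: 0.69662 → 0.70308  (Δp = +0.00645)
p: 0.70308 → 0.70561  (Δp = +0.00253)

0.7056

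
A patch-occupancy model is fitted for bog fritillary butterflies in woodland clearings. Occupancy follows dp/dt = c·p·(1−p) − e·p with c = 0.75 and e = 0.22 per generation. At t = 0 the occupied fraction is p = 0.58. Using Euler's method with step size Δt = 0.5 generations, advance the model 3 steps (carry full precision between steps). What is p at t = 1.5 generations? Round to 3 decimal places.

0.648

Update rule: p ← p + [c·p·(1−p) − e·p]·Δt with Δt = 0.5.
  1  |  dp/dt·Δt = +0.027550  |  p_1 = 0.607550
  2  |  dp/dt·Δt = +0.022582  |  p_2 = 0.630132
  3  |  dp/dt·Δt = +0.018085  |  p_3 = 0.648217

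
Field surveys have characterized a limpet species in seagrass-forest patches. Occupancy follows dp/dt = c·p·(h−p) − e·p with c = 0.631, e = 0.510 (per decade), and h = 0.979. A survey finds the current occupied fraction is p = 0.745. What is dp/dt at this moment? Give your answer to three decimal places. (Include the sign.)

-0.270

Colonization term: c·p·(h−p) = 0.631×0.745×0.2340 = 0.11000.
Extinction term: e·p = 0.37995.
dp/dt = 0.11000 − 0.37995 = -0.26995.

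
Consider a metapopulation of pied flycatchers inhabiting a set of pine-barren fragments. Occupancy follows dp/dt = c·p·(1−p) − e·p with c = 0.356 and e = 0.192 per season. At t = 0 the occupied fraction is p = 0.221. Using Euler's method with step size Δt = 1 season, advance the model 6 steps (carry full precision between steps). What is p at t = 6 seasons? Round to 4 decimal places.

0.3293

Update rule: p ← p + [c·p·(1−p) − e·p]·Δt with Δt = 1.
  1  |  dp/dt·Δt = +0.018857  |  p_1 = 0.239857
  2  |  dp/dt·Δt = +0.018855  |  p_2 = 0.258712
  3  |  dp/dt·Δt = +0.018601  |  p_3 = 0.277313
  4  |  dp/dt·Δt = +0.018102  |  p_4 = 0.295415
  5  |  dp/dt·Δt = +0.017380  |  p_5 = 0.312795
  6  |  dp/dt·Δt = +0.016467  |  p_6 = 0.329262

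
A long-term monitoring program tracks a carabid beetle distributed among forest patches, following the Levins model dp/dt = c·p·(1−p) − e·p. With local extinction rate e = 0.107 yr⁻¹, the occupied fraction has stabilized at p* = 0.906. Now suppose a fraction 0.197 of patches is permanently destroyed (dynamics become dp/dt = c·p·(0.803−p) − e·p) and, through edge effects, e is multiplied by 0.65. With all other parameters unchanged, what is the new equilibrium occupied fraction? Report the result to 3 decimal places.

0.742

Balance c(1−p*) = e gives c = e/(1 − 0.90600) = 0.107/0.09400 = 1.13830.
New p* = 0.803 − e/c = 0.803 − 0.06955/1.13830 = 0.74190.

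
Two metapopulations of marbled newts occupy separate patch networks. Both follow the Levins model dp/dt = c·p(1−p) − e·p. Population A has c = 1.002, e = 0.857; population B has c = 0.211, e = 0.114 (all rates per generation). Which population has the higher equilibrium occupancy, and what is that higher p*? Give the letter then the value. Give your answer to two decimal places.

A: p*_A = 1 − 0.857/1.002 = 0.1447.
B: p*_B = 1 − 0.114/0.211 = 0.4597.
B is higher at 0.4597.

B, 0.46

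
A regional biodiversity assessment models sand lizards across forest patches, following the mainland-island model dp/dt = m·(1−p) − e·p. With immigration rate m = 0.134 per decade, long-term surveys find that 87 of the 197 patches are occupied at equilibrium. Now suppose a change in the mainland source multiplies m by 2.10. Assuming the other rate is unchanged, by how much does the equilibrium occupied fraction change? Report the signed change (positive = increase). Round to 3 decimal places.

Observed p* = 87/197 = 0.44162.
Balance m(1−p*) = e·p* gives e = m(1−p*)/p* = 0.134×0.55838/0.44162 = 0.16943.
New p* = m/(m+e) = 0.28140/(0.28140+0.16943) = 0.62418.
Δp* = 0.62418 − 0.44162 = +0.18256.

0.183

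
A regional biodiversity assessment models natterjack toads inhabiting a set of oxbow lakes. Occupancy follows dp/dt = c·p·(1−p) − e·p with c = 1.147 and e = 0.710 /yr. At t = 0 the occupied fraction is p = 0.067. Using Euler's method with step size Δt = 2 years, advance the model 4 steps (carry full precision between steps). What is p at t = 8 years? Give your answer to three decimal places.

Update rule: p ← p + [c·p·(1−p) − e·p]·Δt with Δt = 2.
p: 0.06700 → 0.11526  (Δp = +0.04826)
p: 0.11526 → 0.18552  (Δp = +0.07026)
p: 0.18552 → 0.26871  (Δp = +0.08319)
p: 0.26871 → 0.33793  (Δp = +0.06921)

0.338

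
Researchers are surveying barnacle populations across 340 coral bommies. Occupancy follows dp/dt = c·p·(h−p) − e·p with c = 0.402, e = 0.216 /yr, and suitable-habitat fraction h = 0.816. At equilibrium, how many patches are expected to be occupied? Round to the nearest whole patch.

95

p* = h − e/c = 0.816 − 0.5373 = 0.2787.
Expected occupied patches = N × p* = 340 × 0.2787 = 94.75 ≈ 95.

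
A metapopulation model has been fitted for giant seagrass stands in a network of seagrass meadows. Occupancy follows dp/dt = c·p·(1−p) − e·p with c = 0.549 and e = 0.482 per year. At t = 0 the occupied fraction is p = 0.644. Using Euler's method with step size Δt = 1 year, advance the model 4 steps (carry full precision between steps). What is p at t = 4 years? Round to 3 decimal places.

Update rule: p ← p + [c·p·(1−p) − e·p]·Δt with Δt = 1.
p: 0.64400 → 0.45946  (Δp = -0.18454)
p: 0.45946 → 0.37435  (Δp = -0.08511)
p: 0.37435 → 0.32249  (Δp = -0.05185)
p: 0.32249 → 0.28700  (Δp = -0.03549)

0.287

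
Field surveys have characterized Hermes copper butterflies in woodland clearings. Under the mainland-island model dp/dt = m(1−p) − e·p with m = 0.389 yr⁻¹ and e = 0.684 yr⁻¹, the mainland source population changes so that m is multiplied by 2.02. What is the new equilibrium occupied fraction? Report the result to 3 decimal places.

Before: p* = 0.389/(0.389+0.684) = 0.3625.
After: m = 0.78578, e = 0.684; p* = 0.78578/1.4698 = 0.5346.

0.535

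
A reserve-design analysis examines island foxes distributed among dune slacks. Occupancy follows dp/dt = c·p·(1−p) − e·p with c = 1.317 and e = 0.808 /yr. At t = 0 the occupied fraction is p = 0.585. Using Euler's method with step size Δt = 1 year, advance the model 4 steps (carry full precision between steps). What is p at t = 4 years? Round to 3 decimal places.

0.391

Update rule: p ← p + [c·p·(1−p) − e·p]·Δt with Δt = 1.
t = 1: p = 0.58500 + (-0.15295) = 0.43205
t = 2: p = 0.43205 + (-0.02593) = 0.40612
t = 3: p = 0.40612 + (-0.01050) = 0.39562
t = 4: p = 0.39562 + (-0.00476) = 0.39086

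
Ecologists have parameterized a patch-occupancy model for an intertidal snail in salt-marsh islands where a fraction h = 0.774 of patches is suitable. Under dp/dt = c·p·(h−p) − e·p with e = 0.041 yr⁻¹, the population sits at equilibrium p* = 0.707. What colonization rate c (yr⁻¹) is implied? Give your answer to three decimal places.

0.612

At equilibrium c(h−p*) = e, so c = e/(h−p*).
c = 0.041/(0.774 − 0.707) = 0.041/0.0670 = 0.6119.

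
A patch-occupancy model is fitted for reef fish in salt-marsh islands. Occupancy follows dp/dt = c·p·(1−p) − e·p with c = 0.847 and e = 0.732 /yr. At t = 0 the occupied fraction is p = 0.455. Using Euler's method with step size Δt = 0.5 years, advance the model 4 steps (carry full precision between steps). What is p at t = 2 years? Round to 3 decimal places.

Update rule: p ← p + [c·p·(1−p) − e·p]·Δt with Δt = 0.5.
step 1: Δp = -0.06151, p = 0.39349
step 2: Δp = -0.04295, p = 0.35054
step 3: Δp = -0.03188, p = 0.31866
step 4: Δp = -0.02468, p = 0.29398

0.294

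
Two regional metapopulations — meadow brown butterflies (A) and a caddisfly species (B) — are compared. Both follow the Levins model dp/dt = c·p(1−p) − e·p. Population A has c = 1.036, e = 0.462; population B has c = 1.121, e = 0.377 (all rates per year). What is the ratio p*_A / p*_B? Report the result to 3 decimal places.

0.835

A: p*_A = 1 − 0.462/1.036 = 0.5541.
B: p*_B = 1 − 0.377/1.121 = 0.6637.
p*_A / p*_B = 0.5541/0.6637 = 0.8348.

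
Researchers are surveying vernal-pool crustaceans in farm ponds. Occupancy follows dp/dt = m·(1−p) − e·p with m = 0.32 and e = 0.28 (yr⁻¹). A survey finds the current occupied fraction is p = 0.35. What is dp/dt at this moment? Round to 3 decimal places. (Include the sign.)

0.110

Colonization term: m·(1−p) = 0.32×0.6500 = 0.20800.
Extinction term: e·p = 0.09800.
dp/dt = 0.20800 − 0.09800 = 0.11000.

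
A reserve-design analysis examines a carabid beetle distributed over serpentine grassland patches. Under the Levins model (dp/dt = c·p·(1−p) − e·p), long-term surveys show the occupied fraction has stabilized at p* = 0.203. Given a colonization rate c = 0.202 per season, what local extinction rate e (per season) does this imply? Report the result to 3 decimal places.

0.161

At equilibrium c(1−p*) = e.
e = 0.202 × (1 − 0.203) = 0.202 × 0.7970 = 0.1610.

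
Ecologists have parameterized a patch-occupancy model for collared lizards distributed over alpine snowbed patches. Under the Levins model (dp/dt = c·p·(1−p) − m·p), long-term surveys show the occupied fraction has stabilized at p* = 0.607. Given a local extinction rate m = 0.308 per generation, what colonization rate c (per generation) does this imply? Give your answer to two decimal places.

At equilibrium c(1−p*) = m, so c = m/(1−p*).
c = 0.308/(1 − 0.607) = 0.308/0.3930 = 0.7837.

0.78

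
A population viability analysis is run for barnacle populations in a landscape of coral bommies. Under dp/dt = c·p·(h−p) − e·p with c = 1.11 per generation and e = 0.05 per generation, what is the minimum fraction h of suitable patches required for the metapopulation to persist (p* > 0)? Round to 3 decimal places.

p* = h − e/c is positive only when h > e/c.
h_min = e/c = 0.05/1.11 = 0.0450.

0.045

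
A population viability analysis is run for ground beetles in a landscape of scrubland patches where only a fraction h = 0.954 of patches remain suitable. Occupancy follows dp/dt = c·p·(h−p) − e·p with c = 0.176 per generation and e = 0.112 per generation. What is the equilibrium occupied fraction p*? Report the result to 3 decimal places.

0.318

Setting dp/dt = 0 and dividing by p* gives c·(h−p*) = e.
So p* = h − e/c = 0.954 − 0.112/0.176 = 0.954 − 0.6364 = 0.3176.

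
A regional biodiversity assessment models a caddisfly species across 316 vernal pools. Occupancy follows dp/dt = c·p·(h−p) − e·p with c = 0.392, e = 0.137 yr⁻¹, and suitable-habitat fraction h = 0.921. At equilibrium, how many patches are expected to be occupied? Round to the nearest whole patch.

p* = h − e/c = 0.921 − 0.3495 = 0.5715.
Expected occupied patches = N × p* = 316 × 0.5715 = 180.60 ≈ 181.

181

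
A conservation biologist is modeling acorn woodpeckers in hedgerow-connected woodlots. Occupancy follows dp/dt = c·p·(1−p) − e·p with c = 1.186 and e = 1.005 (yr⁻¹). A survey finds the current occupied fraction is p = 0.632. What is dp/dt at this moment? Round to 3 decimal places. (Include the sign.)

Colonization term: c·p·(1−p) = 1.186×0.632×0.3680 = 0.27584.
Extinction term: e·p = 0.63516.
dp/dt = 0.27584 − 0.63516 = -0.35932.

-0.359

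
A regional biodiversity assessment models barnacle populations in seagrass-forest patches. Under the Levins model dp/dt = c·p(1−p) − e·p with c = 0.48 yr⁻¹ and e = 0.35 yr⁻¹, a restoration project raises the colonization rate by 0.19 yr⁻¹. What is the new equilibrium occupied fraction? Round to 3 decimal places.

Before: p* = 1 − 0.35/0.48 = 0.2708.
After the change, c = 0.67, e = 0.35, so p* = 1 − 0.35/0.67 = 0.4776.

0.478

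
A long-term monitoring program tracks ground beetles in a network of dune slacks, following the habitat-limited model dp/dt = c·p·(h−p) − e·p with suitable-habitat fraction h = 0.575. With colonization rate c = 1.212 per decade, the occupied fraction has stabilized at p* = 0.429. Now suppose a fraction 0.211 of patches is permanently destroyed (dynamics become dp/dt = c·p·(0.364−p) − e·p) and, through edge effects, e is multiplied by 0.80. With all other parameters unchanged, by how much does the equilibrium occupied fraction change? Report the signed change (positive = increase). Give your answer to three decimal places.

Balance c(h−p*) = e gives e = 1.212×(0.575 − 0.42900) = 0.17695.
New p* = 0.364 − e/c = 0.364 − 0.14156/1.21200 = 0.24720.
Δp* = 0.24720 − 0.42900 = -0.18180.

-0.182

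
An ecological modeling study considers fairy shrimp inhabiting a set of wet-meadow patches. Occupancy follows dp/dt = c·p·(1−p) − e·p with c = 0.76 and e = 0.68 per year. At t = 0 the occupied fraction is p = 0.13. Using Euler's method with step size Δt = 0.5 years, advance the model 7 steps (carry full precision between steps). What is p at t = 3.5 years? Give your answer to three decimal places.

0.123

Update rule: p ← p + [c·p·(1−p) − e·p]·Δt with Δt = 0.5.
t = 0.5: p = 0.13000 + (-0.00122) = 0.12878
t = 1: p = 0.12878 + (-0.00115) = 0.12763
t = 1.5: p = 0.12763 + (-0.00108) = 0.12654
t = 2: p = 0.12654 + (-0.00102) = 0.12552
t = 2.5: p = 0.12552 + (-0.00097) = 0.12455
t = 3: p = 0.12455 + (-0.00091) = 0.12364
t = 3.5: p = 0.12364 + (-0.00086) = 0.12278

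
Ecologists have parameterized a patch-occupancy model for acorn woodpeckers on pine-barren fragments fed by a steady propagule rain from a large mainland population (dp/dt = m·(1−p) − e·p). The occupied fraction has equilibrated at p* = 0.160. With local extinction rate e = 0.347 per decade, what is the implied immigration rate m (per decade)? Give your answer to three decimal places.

0.066

At equilibrium m(1−p*) = e·p*, so m = e·p*/(1−p*).
m = 0.347 × 0.160 / 0.8400 = 0.0555/0.8400 = 0.0661.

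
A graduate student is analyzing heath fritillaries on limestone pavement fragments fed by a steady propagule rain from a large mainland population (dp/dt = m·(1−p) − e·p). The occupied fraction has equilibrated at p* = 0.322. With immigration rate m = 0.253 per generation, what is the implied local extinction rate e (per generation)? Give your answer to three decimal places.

0.533

At equilibrium m(1−p*) = e·p*, so e = m(1−p*)/p*.
e = 0.253 × 0.6780 / 0.322 = 0.5327.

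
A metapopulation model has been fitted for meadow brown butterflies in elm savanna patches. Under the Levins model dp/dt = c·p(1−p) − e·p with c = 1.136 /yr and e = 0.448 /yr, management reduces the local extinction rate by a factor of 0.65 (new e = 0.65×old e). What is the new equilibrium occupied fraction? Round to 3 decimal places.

0.744

Before: p* = 1 − 0.448/1.136 = 0.6056.
After the change, c = 1.136, e = 0.2912, so p* = 1 − 0.2912/1.136 = 0.7437.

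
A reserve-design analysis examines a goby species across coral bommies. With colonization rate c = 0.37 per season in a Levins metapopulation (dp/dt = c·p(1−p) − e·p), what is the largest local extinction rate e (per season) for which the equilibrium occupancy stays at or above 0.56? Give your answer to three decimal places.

0.163

1 − e/c ≥ 0.56 ⇒ e ≤ c(1 − 0.56) = 0.37 × 0.4400.
e_max = 0.1628.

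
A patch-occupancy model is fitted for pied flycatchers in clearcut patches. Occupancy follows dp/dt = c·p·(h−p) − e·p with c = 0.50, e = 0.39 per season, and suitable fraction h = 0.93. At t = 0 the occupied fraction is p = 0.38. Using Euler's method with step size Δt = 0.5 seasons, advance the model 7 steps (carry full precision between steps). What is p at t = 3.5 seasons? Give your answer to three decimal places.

Update rule: p ← p + [c·p·(h−p) − e·p]·Δt with Δt = 0.5.
step 1: Δp = -0.02185, p = 0.35815
step 2: Δp = -0.01864, p = 0.33951
step 3: Δp = -0.01609, p = 0.32343
step 4: Δp = -0.01402, p = 0.30940
step 5: Δp = -0.01233, p = 0.29707
step 6: Δp = -0.01092, p = 0.28615
step 7: Δp = -0.00974, p = 0.27641

0.276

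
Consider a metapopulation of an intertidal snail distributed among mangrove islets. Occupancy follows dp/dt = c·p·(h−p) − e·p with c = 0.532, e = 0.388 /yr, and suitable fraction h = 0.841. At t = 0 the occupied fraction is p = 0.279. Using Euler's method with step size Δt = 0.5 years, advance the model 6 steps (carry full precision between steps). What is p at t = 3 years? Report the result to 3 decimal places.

0.222

Update rule: p ← p + [c·p·(h−p) − e·p]·Δt with Δt = 0.5.
p: 0.27900 → 0.26658  (Δp = -0.01242)
p: 0.26658 → 0.25560  (Δp = -0.01098)
p: 0.25560 → 0.24581  (Δp = -0.00979)
p: 0.24581 → 0.23704  (Δp = -0.00877)
p: 0.23704 → 0.22914  (Δp = -0.00790)
p: 0.22914 → 0.22198  (Δp = -0.00716)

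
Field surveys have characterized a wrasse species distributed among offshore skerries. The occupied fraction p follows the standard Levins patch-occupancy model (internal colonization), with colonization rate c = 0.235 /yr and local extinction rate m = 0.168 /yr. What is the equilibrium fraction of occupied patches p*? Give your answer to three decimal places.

0.285

Setting dp/dt = 0 and dividing through by p* gives c·(1−p*) = m.
So p* = 1 − m/c = 1 − 0.168/0.235 = 1 − 0.7149 = 0.2851.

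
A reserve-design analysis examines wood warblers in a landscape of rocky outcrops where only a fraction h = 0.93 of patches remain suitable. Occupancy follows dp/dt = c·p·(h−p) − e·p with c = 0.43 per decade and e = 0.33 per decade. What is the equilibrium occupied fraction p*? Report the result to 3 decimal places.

0.163

Setting dp/dt = 0 and dividing by p* gives c·(h−p*) = e.
So p* = h − e/c = 0.93 − 0.33/0.43 = 0.93 − 0.7674 = 0.1626.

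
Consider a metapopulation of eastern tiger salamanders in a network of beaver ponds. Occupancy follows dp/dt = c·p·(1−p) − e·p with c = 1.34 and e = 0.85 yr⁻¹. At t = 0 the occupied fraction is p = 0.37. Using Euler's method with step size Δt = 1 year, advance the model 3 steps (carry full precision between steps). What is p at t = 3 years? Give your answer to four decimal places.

0.3662

Update rule: p ← p + [c·p·(1−p) − e·p]·Δt with Δt = 1.
p: 0.37000 → 0.36785  (Δp = -0.00215)
p: 0.36785 → 0.36678  (Δp = -0.00108)
p: 0.36678 → 0.36623  (Δp = -0.00054)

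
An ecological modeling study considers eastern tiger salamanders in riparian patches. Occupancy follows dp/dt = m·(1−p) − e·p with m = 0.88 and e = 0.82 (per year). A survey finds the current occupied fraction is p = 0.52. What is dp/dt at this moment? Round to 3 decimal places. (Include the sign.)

Colonization term: m·(1−p) = 0.88×0.4800 = 0.42240.
Extinction term: e·p = 0.42640.
dp/dt = 0.42240 − 0.42640 = -0.00400.

-0.004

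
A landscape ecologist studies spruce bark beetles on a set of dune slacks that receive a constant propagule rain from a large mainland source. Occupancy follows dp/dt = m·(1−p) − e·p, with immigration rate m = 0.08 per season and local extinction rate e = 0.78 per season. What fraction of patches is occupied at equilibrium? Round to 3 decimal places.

0.093

Setting dp/dt = 0: m − m·p* = e·p*, so m = (m+e)·p*.
p* = m/(m+e) = 0.08/(0.08+0.78) = 0.08/0.8600 = 0.0930.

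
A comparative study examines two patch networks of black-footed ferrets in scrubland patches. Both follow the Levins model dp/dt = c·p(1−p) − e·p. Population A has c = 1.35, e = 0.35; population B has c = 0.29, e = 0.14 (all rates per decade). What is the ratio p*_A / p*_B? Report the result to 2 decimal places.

1.43

A: p*_A = 1 − 0.35/1.35 = 0.7407.
B: p*_B = 1 − 0.14/0.29 = 0.5172.
p*_A / p*_B = 0.7407/0.5172 = 1.4321.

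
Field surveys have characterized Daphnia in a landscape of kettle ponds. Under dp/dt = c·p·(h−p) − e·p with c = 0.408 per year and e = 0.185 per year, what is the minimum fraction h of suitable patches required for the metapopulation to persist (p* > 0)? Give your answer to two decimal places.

p* = h − e/c is positive only when h > e/c.
h_min = e/c = 0.185/0.408 = 0.4534.

0.45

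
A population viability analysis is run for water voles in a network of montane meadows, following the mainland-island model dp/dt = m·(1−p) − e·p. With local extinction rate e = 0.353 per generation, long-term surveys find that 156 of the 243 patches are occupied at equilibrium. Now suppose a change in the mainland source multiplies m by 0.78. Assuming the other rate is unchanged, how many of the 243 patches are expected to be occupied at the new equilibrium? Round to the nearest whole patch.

142

Observed p* = 156/243 = 0.64198.
Balance m(1−p*) = e·p* gives m = e·p*/(1−p*) = 0.353×0.64198/0.35802 = 0.63298.
New p* = m/(m+e) = 0.49372/(0.49372+0.35300) = 0.58310.
Expected occupied = 243 × 0.58310 = 141.69 ≈ 142.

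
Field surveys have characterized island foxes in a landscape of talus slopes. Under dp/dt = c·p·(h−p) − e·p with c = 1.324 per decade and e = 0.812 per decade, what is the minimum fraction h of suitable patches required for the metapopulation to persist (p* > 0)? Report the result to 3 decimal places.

0.613

p* = h − e/c is positive only when h > e/c.
h_min = e/c = 0.812/1.324 = 0.6133.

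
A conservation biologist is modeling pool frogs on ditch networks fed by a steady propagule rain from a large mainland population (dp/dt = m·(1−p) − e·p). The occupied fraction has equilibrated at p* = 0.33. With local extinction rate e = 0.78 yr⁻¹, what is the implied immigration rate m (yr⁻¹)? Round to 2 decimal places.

0.38

At equilibrium m(1−p*) = e·p*, so m = e·p*/(1−p*).
m = 0.78 × 0.33 / 0.6700 = 0.2574/0.6700 = 0.3842.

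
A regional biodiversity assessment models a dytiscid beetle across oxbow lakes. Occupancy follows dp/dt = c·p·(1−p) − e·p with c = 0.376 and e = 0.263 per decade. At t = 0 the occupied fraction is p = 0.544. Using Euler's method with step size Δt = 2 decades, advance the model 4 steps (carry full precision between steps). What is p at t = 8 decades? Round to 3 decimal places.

0.349

Update rule: p ← p + [c·p·(1−p) − e·p]·Δt with Δt = 2.
p: 0.54400 → 0.44440  (Δp = -0.09960)
p: 0.44440 → 0.39632  (Δp = -0.04808)
p: 0.39632 → 0.36777  (Δp = -0.02855)
p: 0.36777 → 0.34918  (Δp = -0.01860)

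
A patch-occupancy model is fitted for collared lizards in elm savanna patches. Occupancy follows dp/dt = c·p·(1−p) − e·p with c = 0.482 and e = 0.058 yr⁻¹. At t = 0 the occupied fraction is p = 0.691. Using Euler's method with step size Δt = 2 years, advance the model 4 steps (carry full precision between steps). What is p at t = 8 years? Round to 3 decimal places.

0.879

Update rule: p ← p + [c·p·(1−p) − e·p]·Δt with Δt = 2.
step 1: Δp = +0.12568, p = 0.81668
step 2: Δp = +0.04959, p = 0.86627
step 3: Δp = +0.01119, p = 0.87746
step 4: Δp = +0.00187, p = 0.87933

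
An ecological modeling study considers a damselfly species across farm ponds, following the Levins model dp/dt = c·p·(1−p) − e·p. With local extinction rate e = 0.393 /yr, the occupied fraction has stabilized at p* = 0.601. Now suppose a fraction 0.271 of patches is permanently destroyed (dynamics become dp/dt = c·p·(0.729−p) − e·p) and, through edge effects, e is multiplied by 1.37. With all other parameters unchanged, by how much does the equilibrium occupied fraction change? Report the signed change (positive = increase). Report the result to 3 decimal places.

-0.419

Balance c(1−p*) = e gives c = e/(1 − 0.60100) = 0.393/0.39900 = 0.98496.
New p* = 0.729 − e/c = 0.729 − 0.53841/0.98496 = 0.18237.
Δp* = 0.18237 − 0.60100 = -0.41863.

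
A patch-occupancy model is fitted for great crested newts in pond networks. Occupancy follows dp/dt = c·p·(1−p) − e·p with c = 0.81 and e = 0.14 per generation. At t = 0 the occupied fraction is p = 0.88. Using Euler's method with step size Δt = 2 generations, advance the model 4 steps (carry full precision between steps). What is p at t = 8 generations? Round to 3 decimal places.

Update rule: p ← p + [c·p·(1−p) − e·p]·Δt with Δt = 2.
t = 2: p = 0.88000 + (-0.07533) = 0.80467
t = 4: p = 0.80467 + (+0.02932) = 0.83399
t = 6: p = 0.83399 + (-0.00922) = 0.82476
t = 8: p = 0.82476 + (+0.00320) = 0.82797

0.828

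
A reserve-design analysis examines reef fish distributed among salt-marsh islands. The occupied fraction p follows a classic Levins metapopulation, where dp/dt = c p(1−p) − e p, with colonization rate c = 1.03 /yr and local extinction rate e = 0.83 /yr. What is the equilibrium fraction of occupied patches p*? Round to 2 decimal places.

At equilibrium, colonization balances extinction: c·p*·(1−p*) = e·p*.
So p* = 1 − e/c = 1 − 0.83/1.03 = 1 − 0.8058 = 0.1942.

0.19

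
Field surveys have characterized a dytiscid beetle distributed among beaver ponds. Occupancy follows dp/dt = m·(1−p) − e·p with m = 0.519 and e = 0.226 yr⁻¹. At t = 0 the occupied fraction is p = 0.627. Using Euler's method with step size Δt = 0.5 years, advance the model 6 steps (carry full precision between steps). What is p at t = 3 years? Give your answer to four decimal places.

Update rule: p ← p + [m·(1−p) − e·p]·Δt with Δt = 0.5.
t = 0.5: p = 0.62700 + (+0.02594) = 0.65294
t = 1: p = 0.65294 + (+0.01628) = 0.66922
t = 1.5: p = 0.66922 + (+0.01022) = 0.67944
t = 2: p = 0.67944 + (+0.00641) = 0.68585
t = 2.5: p = 0.68585 + (+0.00402) = 0.68987
t = 3: p = 0.68987 + (+0.00252) = 0.69239

0.6924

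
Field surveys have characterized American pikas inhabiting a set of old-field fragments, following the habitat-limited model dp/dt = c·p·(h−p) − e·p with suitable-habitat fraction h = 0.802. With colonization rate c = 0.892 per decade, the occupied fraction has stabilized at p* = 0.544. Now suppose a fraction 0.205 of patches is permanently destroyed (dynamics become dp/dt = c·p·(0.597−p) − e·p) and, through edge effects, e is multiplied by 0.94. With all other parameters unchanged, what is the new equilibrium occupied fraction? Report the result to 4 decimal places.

0.3545

Balance c(h−p*) = e gives e = 0.892×(0.802 − 0.54400) = 0.23014.
New p* = 0.597 − e/c = 0.597 − 0.21633/0.89200 = 0.35448.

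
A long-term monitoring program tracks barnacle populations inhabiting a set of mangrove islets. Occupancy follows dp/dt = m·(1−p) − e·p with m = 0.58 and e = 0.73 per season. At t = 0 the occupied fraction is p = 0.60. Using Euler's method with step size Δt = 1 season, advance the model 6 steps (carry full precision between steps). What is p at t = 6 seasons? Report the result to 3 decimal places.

0.443

Update rule: p ← p + [m·(1−p) − e·p]·Δt with Δt = 1.
  1  |  dp/dt·Δt = -0.206000  |  p_1 = 0.394000
  2  |  dp/dt·Δt = +0.063860  |  p_2 = 0.457860
  3  |  dp/dt·Δt = -0.019797  |  p_3 = 0.438063
  4  |  dp/dt·Δt = +0.006137  |  p_4 = 0.444200
  5  |  dp/dt·Δt = -0.001902  |  p_5 = 0.442298
  6  |  dp/dt·Δt = +0.000590  |  p_6 = 0.442888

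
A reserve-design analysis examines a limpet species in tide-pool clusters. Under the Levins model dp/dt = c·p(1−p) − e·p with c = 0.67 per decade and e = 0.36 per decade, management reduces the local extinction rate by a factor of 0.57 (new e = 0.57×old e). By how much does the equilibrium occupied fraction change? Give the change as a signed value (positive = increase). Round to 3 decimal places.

Before: p* = 1 − 0.36/0.67 = 0.4627.
After the change, c = 0.67, e = 0.2052, so p* = 1 − 0.2052/0.67 = 0.6937.
Δp* = 0.6937 − 0.4627 = +0.2310.

0.231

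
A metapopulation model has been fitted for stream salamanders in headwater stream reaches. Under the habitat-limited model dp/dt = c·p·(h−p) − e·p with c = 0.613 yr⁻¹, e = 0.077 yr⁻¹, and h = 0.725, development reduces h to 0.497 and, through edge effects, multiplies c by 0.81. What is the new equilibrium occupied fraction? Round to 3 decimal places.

Before: p* = h − e/c = 0.725 − 0.077/0.613 = 0.725 − 0.1256 = 0.5994.
After: c = 0.49653, e = 0.077, h = 0.497; p* = 0.497 − 0.077/0.49653 = 0.3419.

0.342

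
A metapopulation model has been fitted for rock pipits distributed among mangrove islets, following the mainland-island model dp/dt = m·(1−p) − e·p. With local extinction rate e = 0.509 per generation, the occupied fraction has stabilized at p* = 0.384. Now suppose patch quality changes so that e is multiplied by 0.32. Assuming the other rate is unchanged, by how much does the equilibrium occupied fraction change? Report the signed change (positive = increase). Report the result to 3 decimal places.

0.277

Balance m(1−p*) = e·p* gives m = e·p*/(1−p*) = 0.509×0.38400/0.61600 = 0.31730.
New p* = m/(m+e) = 0.31730/(0.31730+0.16288) = 0.66079.
Δp* = 0.66079 − 0.38400 = +0.27679.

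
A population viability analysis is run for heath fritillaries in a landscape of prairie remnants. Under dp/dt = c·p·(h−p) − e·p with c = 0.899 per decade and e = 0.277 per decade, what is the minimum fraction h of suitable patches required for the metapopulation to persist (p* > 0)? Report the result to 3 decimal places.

p* = h − e/c is positive only when h > e/c.
h_min = e/c = 0.277/0.899 = 0.3081.

0.308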